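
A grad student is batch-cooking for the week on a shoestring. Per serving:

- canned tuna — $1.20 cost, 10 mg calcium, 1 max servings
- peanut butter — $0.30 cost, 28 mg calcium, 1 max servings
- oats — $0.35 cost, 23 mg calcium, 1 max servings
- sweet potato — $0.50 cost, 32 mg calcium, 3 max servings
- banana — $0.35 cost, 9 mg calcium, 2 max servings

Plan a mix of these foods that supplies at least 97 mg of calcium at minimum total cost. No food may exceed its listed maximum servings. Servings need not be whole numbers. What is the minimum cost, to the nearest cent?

$1.37

Cost per mg of calcium: peanut butter $0.0107, oats $0.0152, sweet potato $0.0156, banana $0.0389, canned tuna $0.1200.
Take 1 serving of peanut butter: +28.0 mg calcium for $0.30 (total $0.30, still need 69.0 mg).
Take 1 serving of oats: +23.0 mg calcium for $0.35 (total $0.65, still need 46.0 mg).
Take 1.438 servings of sweet potato: +46.0 mg calcium for $0.72 (total $1.37, still need 0.0 mg).
Filling from the cheapest source first is optimal under one linear minimum: $1.37.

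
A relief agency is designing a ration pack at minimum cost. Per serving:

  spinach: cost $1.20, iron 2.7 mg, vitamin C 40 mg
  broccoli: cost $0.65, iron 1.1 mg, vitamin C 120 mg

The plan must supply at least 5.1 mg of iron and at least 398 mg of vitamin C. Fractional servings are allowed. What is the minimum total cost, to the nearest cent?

$2.77

spinach only: max(5.1/2.7, 398/40) = 9.95 servings → $11.94.
broccoli only: max(5.1/1.1, 398/120) = 4.636 servings → $3.01.
spinach + broccoli with both tight: 0.6221 servings and 3.109 servings → $2.77.
The minimum over all feasible corners is $2.77.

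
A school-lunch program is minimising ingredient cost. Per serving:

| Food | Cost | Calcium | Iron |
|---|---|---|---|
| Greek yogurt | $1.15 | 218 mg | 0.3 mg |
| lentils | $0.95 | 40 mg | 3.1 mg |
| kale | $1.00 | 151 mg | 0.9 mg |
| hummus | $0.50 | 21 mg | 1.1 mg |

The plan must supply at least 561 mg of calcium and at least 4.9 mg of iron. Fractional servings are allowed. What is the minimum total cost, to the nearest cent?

$3.96

Two binding constraints pin down two serving amounts, so the optimal mix uses at most two foods. The candidates are each food alone (scaled to the tighter of calcium/iron) and each pair with both constraints tight.
Greek yogurt only: max(561/218, 4.9/0.3) = 16.33 servings → $18.78.
lentils only: max(561/40, 4.9/3.1) = 14.03 servings → $13.32.
kale only: max(561/151, 4.9/0.9) = 5.444 servings → $5.44.
hummus only: max(561/21, 4.9/1.1) = 26.71 servings → $13.36.
Greek yogurt + lentils with both tight: 2.325 servings and 1.356 servings → $3.96.
Greek yogurt + kale: the both-tight solution has a negative serving — not a feasible corner.
Greek yogurt + hummus with both tight: 2.202 servings and 3.854 servings → $4.46.
lentils + kale with both tight: 0.5439 servings and 3.571 servings → $4.09.
lentils + hummus with both targets exact would need a negative amount; discard.
kale + hummus with both tight: 3.493 servings and 1.596 servings → $4.29.
Cheapest feasible corner: $3.96.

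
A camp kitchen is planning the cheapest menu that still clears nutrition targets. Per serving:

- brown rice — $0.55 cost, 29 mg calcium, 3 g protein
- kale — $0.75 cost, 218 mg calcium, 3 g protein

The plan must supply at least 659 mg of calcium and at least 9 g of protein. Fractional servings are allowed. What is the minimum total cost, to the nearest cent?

An LP optimum is at a vertex; with two nutrient constraints at most two foods are used. Check each candidate.
brown rice only: max(659/29, 9/3) = 22.72 servings → $12.50.
kale only: max(659/218, 9/3) = 3.023 servings → $2.27.
brown rice + kale: the both-tight solution has a negative serving — not a feasible corner.
The minimum over all feasible corners is $2.27.

$2.27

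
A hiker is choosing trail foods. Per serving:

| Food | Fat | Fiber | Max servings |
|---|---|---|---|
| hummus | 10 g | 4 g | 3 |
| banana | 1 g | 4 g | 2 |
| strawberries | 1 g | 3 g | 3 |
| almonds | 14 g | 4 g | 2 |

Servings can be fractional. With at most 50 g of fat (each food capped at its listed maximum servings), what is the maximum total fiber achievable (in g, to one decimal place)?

33.3 g

Fiber per g fat: banana 4, strawberries 3, hummus 0.4, almonds 0.2857.
Take 2 servings of banana: uses 2 g fat, +8.0 g fiber (running total 8.0 g).
Take 3 servings of strawberries: uses 3 g fat, +9.0 g fiber (running total 17.0 g).
Take 3 servings of hummus: uses 30 g fat, +12.0 g fiber (running total 29.0 g).
Take 1.071 servings of almonds: uses 15 g fat, +4.3 g fiber (running total 33.3 g).
Greedy by best ratio exhausts the fat allowance optimally: 33.3 g.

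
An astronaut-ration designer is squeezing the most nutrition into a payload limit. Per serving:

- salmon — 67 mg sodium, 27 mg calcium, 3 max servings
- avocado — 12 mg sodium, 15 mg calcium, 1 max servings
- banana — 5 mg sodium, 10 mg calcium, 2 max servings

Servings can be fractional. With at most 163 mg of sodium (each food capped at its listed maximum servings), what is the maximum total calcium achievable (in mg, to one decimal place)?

Calcium per mg sodium: banana 2, avocado 1.25, salmon 0.403.
Take 2 servings of banana: uses 10 mg sodium, +20.0 mg calcium (running total 20.0 mg).
Take 1 serving of avocado: uses 12 mg sodium, +15.0 mg calcium (running total 35.0 mg).
Take 2.104 servings of salmon: uses 141 mg sodium, +56.8 mg calcium (running total 91.8 mg).
Greedy by best ratio exhausts the sodium allowance optimally: 91.8 mg.

91.8 mg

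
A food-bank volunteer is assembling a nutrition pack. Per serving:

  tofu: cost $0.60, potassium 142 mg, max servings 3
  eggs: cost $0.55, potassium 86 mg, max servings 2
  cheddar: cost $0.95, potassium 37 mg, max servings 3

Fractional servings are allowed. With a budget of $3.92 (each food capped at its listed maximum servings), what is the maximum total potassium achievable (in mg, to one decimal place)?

Potassium per dollar: tofu 236.7, eggs 156.4, cheddar 38.95.
Take 3 servings of tofu: spends $1.80, +426.0 mg potassium (running total 426.0 mg).
Take 2 servings of eggs: spends $1.10, +172.0 mg potassium (running total 598.0 mg).
Take 1.074 servings of cheddar: spends $1.02, +39.7 mg potassium (running total 637.7 mg).
Greedy by best ratio exhausts the cost allowance optimally: 637.7 mg.

637.7 mg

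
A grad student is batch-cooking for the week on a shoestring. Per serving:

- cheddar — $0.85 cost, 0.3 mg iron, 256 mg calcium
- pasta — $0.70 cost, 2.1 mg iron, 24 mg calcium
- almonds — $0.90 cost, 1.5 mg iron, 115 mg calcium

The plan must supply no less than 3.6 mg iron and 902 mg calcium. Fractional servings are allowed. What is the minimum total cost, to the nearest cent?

With two linear requirements the optimum uses one or two foods; enumerate the corners.
cheddar only: max(3.6/0.3, 902/256) = 12 servings → $10.20.
pasta only: max(3.6/2.1, 902/24) = 37.58 servings → $26.31.
almonds only: max(3.6/1.5, 902/115) = 7.843 servings → $7.06.
cheddar + pasta with both tight: 3.408 servings and 1.227 servings → $3.76.
cheddar + almonds with both tight: 2.687 servings and 1.863 servings → $3.96.
pasta + almonds: the both-tight solution has a negative serving — not a feasible corner.
The minimum over all feasible corners is $3.76.

$3.76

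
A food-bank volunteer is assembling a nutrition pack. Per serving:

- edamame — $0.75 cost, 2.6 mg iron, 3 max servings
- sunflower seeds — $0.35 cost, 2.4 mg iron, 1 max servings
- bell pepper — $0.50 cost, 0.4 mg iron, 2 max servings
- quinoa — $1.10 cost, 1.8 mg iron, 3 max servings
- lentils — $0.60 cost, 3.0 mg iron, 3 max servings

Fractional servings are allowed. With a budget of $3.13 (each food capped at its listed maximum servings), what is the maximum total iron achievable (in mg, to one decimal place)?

Iron per dollar: sunflower seeds 6.857, lentils 5, edamame 3.467, quinoa 1.636, bell pepper 0.8.
Take 1 serving of sunflower seeds: spends $0.35, +2.4 mg iron (running total 2.4 mg).
Take 3 servings of lentils: spends $1.80, +9.0 mg iron (running total 11.4 mg).
Take 1.307 servings of edamame: spends $0.98, +3.4 mg iron (running total 14.8 mg).
Filling greedily by iron-per-dollar is optimal for one linear limit, giving 14.8 mg.

14.8 mg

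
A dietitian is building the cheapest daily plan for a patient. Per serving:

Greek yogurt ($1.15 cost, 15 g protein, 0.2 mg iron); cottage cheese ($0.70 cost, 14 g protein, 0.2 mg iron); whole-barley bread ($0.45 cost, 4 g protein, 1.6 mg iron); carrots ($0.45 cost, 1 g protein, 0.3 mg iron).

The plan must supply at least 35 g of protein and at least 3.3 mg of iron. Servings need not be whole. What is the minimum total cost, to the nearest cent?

Greek yogurt only: max(35/15, 3.3/0.2) = 16.5 servings → $18.98.
cottage cheese only: max(35/14, 3.3/0.2) = 16.5 servings → $11.55.
whole-barley bread only: max(35/4, 3.3/1.6) = 8.75 servings → $3.94.
carrots only: max(35/1, 3.3/0.3) = 35 servings → $15.75.
Greek yogurt + cottage cheese: intersection lies outside the first quadrant.
Greek yogurt + whole-barley bread with both tight: 1.845 servings and 1.832 servings → $2.95.
Greek yogurt + carrots with both tight: 1.674 servings and 9.884 servings → $6.37.
cottage cheese + whole-barley bread with both tight: 1.981 servings and 1.815 servings → $2.20.
cottage cheese + carrots with both tight: 1.8 servings and 9.8 servings → $5.67.
whole-barley bread + carrots: intersection lies outside the first quadrant.
The minimum over all feasible corners is $2.20.

$2.20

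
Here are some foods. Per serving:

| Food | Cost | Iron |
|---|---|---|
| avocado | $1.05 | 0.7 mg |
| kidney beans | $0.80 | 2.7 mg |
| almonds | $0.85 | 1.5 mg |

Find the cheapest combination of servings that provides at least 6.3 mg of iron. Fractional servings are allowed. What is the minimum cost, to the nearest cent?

Cost per mg of iron: kidney beans $0.2963, almonds $0.5667, avocado $1.5000.
With no serving limits, use only kidney beans: 6.3 mg / 2.7 mg = 2.333 servings × $0.80 = $1.87.

$1.87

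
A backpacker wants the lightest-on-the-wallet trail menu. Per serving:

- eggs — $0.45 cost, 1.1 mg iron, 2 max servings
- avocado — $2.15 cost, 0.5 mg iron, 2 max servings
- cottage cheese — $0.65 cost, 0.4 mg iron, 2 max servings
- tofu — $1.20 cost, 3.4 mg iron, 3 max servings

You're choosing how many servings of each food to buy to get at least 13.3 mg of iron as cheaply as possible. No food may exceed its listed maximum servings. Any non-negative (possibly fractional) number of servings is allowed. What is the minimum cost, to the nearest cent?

$6.23

Cost per mg of iron: tofu $0.3529, eggs $0.4091, cottage cheese $1.6250, avocado $4.3000.
Take 3 servings of tofu: +10.2 mg iron for $3.60 (total $3.60, still need 3.1 mg).
Take 2 servings of eggs: +2.2 mg iron for $0.90 (total $4.50, still need 0.9 mg).
Take 2 servings of cottage cheese: +0.8 mg iron for $1.30 (total $5.80, still need 0.1 mg).
Take 0.2 servings of avocado: +0.1 mg iron for $0.43 (total $6.23, still need 0.0 mg).
Filling from the cheapest source first is optimal under one linear minimum: $6.23.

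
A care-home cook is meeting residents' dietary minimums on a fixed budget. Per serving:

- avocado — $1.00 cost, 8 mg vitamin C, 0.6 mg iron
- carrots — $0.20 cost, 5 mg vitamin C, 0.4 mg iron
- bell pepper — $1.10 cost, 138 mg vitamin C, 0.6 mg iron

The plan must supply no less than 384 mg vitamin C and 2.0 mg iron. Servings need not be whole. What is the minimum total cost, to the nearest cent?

With two linear requirements the optimum uses one or two foods; enumerate the corners.
avocado only: max(384/8, 2.0/0.6) = 48 servings → $48.00.
carrots only: max(384/5, 2.0/0.4) = 76.8 servings → $15.36.
bell pepper only: max(384/138, 2.0/0.6) = 3.333 servings → $3.67.
avocado + carrots: intersection lies outside the first quadrant.
avocado + bell pepper with both tight: 0.5846 servings and 2.749 servings → $3.61.
carrots + bell pepper with both tight: 0.8736 servings and 2.751 servings → $3.20.
The minimum over all feasible corners is $3.20.

$3.20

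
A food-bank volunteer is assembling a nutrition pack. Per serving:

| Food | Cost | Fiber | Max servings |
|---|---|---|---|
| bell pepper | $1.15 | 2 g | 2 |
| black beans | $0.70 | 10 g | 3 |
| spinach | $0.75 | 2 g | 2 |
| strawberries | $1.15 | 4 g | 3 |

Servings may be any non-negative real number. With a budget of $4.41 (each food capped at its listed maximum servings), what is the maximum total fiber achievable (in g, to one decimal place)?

Fiber per dollar: black beans 14.29, strawberries 3.478, spinach 2.667, bell pepper 1.739.
Take 3 servings of black beans: spends $2.10, +30.0 g fiber (running total 30.0 g).
Take 2.009 servings of strawberries: spends $2.31, +8.0 g fiber (running total 38.0 g).
Filling greedily by fiber-per-dollar is optimal for one linear limit, giving 38.0 g.

38.0 g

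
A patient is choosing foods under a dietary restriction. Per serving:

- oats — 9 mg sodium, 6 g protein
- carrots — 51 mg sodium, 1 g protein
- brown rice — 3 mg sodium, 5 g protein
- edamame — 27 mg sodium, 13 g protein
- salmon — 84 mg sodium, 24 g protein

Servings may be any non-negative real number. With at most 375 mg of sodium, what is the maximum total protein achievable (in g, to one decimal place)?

Protein per mg sodium: brown rice 1.667, oats 0.6667, edamame 0.4815, salmon 0.2857, carrots 0.01961.
With no serving limits, spend the whole sodium allowance on brown rice: 375 mg / 3 mg × 5 g = 625.0 g.

625.0 g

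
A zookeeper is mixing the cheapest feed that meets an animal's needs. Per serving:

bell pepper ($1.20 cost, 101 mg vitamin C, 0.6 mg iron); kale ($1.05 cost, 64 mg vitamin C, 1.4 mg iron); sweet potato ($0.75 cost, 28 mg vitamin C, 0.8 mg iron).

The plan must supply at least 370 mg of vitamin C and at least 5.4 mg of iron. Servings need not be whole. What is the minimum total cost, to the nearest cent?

Compare the cost at each extreme point of the feasible region.
bell pepper only: max(370/101, 5.4/0.6) = 9 servings → $10.80.
kale only: max(370/64, 5.4/1.4) = 5.781 servings → $6.07.
sweet potato only: max(370/28, 5.4/0.8) = 13.21 servings → $9.91.
bell pepper + kale with both tight: 1.674 servings and 3.14 servings → $5.31.
bell pepper + sweet potato with both tight: 2.263 servings and 5.053 servings → $6.50.
kale + sweet potato with both targets exact would need a negative amount; discard.
So the least-cost plan costs $5.31.

$5.31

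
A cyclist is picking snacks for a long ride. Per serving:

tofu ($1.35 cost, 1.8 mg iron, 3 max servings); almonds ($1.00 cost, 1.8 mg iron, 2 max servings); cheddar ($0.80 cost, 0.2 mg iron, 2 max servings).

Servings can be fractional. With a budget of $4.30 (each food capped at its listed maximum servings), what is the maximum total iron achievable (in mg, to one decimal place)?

6.7 mg

Iron per dollar: almonds 1.8, tofu 1.333, cheddar 0.25.
Take 2 servings of almonds: spends $2.00, +3.6 mg iron (running total 3.6 mg).
Take 1.704 servings of tofu: spends $2.30, +3.1 mg iron (running total 6.7 mg).
Greedy by best ratio exhausts the cost allowance optimally: 6.7 mg.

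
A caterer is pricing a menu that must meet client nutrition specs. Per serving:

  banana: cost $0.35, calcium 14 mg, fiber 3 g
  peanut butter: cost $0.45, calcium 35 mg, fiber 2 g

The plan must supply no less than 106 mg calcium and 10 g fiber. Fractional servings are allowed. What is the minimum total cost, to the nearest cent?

$1.67

Check every corner: each single food scaled to meet both minima, and each pair solved so both constraints bind.
banana only: max(106/14, 10/3) = 7.571 servings → $2.65.
peanut butter only: max(106/35, 10/2) = 5 servings → $2.25.
banana + peanut butter with both tight: 1.792 servings and 2.312 servings → $1.67.
Cheapest feasible corner: $1.67.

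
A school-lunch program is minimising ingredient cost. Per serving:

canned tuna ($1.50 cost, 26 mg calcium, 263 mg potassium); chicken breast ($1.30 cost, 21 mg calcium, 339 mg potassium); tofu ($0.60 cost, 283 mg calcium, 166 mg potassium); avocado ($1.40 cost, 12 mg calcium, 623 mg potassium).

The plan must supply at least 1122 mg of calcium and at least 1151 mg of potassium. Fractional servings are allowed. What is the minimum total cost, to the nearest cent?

canned tuna only: max(1122/26, 1151/263) = 43.15 servings → $64.73.
chicken breast only: max(1122/21, 1151/339) = 53.43 servings → $69.46.
tofu only: max(1122/283, 1151/166) = 6.934 servings → $4.16.
avocado only: max(1122/12, 1151/623) = 93.5 servings → $130.90.
canned tuna + chicken breast with both targets exact would need a negative amount; discard.
canned tuna + tofu with both tight: 1.989 servings and 3.782 servings → $5.25.
canned tuna + avocado with both targets exact would need a negative amount; discard.
chicken breast + tofu with both tight: 1.509 servings and 3.853 servings → $4.27.
chicken breast + avocado with both targets exact would need a negative amount; discard.
tofu + avocado with both tight: 3.931 servings and 0.8002 servings → $3.48.
Cheapest feasible corner: $3.48.

$3.48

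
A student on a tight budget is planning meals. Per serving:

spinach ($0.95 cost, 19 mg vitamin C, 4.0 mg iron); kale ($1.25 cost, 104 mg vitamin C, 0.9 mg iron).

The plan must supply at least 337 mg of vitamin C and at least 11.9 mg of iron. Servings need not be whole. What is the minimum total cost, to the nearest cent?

$5.74

At the optimum either one food covers both requirements or two foods hit both targets exactly; no other combination can be cheaper.
spinach only: max(337/19, 11.9/4.0) = 17.74 servings → $16.85.
kale only: max(337/104, 11.9/0.9) = 13.22 servings → $16.53.
spinach + kale with both tight: 2.342 servings and 2.812 servings → $5.74.
Cheapest feasible corner: $5.74.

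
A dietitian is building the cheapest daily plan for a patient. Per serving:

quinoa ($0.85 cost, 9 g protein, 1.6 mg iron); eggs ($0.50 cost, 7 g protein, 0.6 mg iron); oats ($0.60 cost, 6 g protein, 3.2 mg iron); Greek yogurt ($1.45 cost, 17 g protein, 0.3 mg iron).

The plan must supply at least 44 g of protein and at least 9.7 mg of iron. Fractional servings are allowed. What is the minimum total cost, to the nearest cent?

For a min-cost LP with two ≥-constraints, a basic feasible solution has at most two positive variables.
quinoa only: max(44/9, 9.7/1.6) = 6.062 servings → $5.15.
eggs only: max(44/7, 9.7/0.6) = 16.17 servings → $8.08.
oats only: max(44/6, 9.7/3.2) = 7.333 servings → $4.40.
Greek yogurt only: max(44/17, 9.7/0.3) = 32.33 servings → $46.88.
quinoa + eggs: the both-tight solution has a negative serving — not a feasible corner.
quinoa + oats with both tight: 4.302 servings and 0.8802 servings → $4.18.
quinoa + Greek yogurt: the both-tight solution has a negative serving — not a feasible corner.
eggs + oats with both tight: 4.394 servings and 2.207 servings → $3.52.
eggs + Greek yogurt: intersection lies outside the first quadrant.
oats + Greek yogurt with both tight: 2.884 servings and 1.57 servings → $4.01.
The minimum over all feasible corners is $3.52.

$3.52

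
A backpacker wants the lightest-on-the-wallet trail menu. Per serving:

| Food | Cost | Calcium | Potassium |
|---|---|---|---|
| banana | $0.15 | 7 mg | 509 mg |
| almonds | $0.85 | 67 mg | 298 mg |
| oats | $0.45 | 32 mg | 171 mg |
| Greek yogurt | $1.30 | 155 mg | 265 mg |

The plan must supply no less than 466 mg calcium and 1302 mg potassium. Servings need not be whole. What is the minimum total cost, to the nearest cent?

$4.00

banana only: max(466/7, 1302/509) = 66.57 servings → $9.99.
almonds only: max(466/67, 1302/298) = 6.955 servings → $5.91.
oats only: max(466/32, 1302/171) = 14.56 servings → $6.55.
Greek yogurt only: max(466/155, 1302/265) = 4.913 servings → $6.39.
banana + almonds with both targets exact would need a negative amount; discard.
banana + oats with both targets exact would need a negative amount; discard.
banana + Greek yogurt with both tight: 1.017 servings and 2.961 servings → $4.00.
almonds + oats: the both-tight solution has a negative serving — not a feasible corner.
almonds + Greek yogurt with both tight: 2.754 servings and 1.816 servings → $4.70.
oats + Greek yogurt with both tight: 4.345 servings and 2.109 servings → $4.70.
So the least-cost plan costs $4.00.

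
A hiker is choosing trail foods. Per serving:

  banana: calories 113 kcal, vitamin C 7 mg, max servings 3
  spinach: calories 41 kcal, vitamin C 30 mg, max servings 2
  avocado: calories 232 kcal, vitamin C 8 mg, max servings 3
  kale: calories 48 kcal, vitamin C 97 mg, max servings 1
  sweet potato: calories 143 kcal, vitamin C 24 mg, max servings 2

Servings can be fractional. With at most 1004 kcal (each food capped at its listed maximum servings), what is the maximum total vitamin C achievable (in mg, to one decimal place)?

234.6 mg

Vitamin C per kcal: kale 2.021, spinach 0.7317, sweet potato 0.1678, banana 0.06195, avocado 0.03448.
Take 1 serving of kale: uses 48 kcal, +97.0 mg vitamin C (running total 97.0 mg).
Take 2 servings of spinach: uses 82 kcal, +60.0 mg vitamin C (running total 157.0 mg).
Take 2 servings of sweet potato: uses 286 kcal, +48.0 mg vitamin C (running total 205.0 mg).
Take 3 servings of banana: uses 339 kcal, +21.0 mg vitamin C (running total 226.0 mg).
Take 1.073 servings of avocado: uses 249 kcal, +8.6 mg vitamin C (running total 234.6 mg).
Greedy by best ratio exhausts the calories allowance optimally: 234.6 mg.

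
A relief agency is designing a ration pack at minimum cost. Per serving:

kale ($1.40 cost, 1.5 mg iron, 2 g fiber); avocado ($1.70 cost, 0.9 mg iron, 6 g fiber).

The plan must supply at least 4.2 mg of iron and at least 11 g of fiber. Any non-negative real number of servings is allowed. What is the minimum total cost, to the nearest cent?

With two linear requirements the optimum uses one or two foods; enumerate the corners.
kale only: max(4.2/1.5, 11/2) = 5.5 servings → $7.70.
avocado only: max(4.2/0.9, 11/6) = 4.667 servings → $7.93.
kale + avocado with both tight: 2.125 servings and 1.125 servings → $4.89.
So the least-cost plan costs $4.89.

$4.89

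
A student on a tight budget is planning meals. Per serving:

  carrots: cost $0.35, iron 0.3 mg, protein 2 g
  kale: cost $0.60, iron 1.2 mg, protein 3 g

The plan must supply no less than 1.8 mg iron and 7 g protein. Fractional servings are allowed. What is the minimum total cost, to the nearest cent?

$1.30

Two binding constraints pin down two serving amounts, so the optimal mix uses at most two foods. The candidates are each food alone (scaled to the tighter of iron/protein) and each pair with both constraints tight.
carrots only: max(1.8/0.3, 7/2) = 6 servings → $2.10.
kale only: max(1.8/1.2, 7/3) = 2.333 servings → $1.40.
carrots + kale with both tight: 2 servings and 1 serving → $1.30.
So the least-cost plan costs $1.30.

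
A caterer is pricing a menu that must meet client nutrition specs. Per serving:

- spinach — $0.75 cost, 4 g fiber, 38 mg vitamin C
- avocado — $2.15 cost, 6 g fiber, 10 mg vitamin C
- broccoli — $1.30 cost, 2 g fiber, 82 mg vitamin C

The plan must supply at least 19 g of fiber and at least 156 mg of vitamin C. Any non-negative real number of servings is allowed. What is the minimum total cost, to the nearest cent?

$3.56

This is a tiny linear program; its minimum lies at a vertex of the feasible set. List the vertices and price them.
spinach only: max(19/4, 156/38) = 4.75 servings → $3.56.
avocado only: max(19/6, 156/10) = 15.6 servings → $33.54.
broccoli only: max(19/2, 156/82) = 9.5 servings → $12.35.
spinach + avocado with both tight: 3.968 servings and 0.5213 servings → $4.10.
spinach + broccoli: intersection lies outside the first quadrant.
avocado + broccoli with both tight: 2.64 servings and 1.581 servings → $7.73.
The minimum over all feasible corners is $3.56.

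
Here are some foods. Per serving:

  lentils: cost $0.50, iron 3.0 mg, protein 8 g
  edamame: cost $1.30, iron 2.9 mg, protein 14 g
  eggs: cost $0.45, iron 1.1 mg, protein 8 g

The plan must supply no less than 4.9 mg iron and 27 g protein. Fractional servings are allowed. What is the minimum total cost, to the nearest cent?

$1.55

An LP optimum is at a vertex; with two nutrient constraints at most two foods are used. Check each candidate.
lentils only: max(4.9/3.0, 27/8) = 3.375 servings → $1.69.
edamame only: max(4.9/2.9, 27/14) = 1.929 servings → $2.51.
eggs only: max(4.9/1.1, 27/8) = 4.455 servings → $2.00.
lentils + edamame with both targets exact would need a negative amount; discard.
lentils + eggs with both tight: 0.625 servings and 2.75 servings → $1.55.
edamame + eggs with both tight: 1.218 servings and 1.244 servings → $2.14.
Cheapest feasible corner: $1.55.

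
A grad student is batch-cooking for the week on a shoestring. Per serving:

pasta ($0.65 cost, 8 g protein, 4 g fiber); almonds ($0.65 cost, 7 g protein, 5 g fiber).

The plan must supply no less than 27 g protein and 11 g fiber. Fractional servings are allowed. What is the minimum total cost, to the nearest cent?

pasta only: max(27/8, 11/4) = 3.375 servings → $2.19.
almonds only: max(27/7, 11/5) = 3.857 servings → $2.51.
pasta + almonds with both targets exact would need a negative amount; discard.
Cheapest feasible corner: $2.19.

$2.19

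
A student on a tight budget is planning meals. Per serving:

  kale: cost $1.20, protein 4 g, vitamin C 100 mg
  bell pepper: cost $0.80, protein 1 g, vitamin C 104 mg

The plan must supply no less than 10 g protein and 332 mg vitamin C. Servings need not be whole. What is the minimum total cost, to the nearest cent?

kale only: max(10/4, 332/100) = 3.32 servings → $3.98.
bell pepper only: max(10/1, 332/104) = 10 servings → $8.00.
kale + bell pepper with both tight: 2.241 servings and 1.038 servings → $3.52.
So the least-cost plan costs $3.52.

$3.52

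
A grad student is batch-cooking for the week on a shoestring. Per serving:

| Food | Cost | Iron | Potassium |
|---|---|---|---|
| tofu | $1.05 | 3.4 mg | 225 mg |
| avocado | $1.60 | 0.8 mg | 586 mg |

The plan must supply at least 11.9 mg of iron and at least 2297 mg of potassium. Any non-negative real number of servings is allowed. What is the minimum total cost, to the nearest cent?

With two linear requirements the optimum uses one or two foods; enumerate the corners.
tofu only: max(11.9/3.4, 2297/225) = 10.21 servings → $10.72.
avocado only: max(11.9/0.8, 2297/586) = 14.88 servings → $23.80.
tofu + avocado with both tight: 2.834 servings and 2.832 servings → $7.51.
Cheapest feasible corner: $7.51.

$7.51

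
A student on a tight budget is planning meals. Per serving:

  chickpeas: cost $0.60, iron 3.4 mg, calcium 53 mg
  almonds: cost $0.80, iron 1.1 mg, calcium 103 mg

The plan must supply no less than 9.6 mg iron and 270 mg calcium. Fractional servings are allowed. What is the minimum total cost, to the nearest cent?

Compare the cost at each extreme point of the feasible region.
chickpeas only: max(9.6/3.4, 270/53) = 5.094 servings → $3.06.
almonds only: max(9.6/1.1, 270/103) = 8.727 servings → $6.98.
chickpeas + almonds with both tight: 2.37 servings and 1.402 servings → $2.54.
Cheapest feasible corner: $2.54.

$2.54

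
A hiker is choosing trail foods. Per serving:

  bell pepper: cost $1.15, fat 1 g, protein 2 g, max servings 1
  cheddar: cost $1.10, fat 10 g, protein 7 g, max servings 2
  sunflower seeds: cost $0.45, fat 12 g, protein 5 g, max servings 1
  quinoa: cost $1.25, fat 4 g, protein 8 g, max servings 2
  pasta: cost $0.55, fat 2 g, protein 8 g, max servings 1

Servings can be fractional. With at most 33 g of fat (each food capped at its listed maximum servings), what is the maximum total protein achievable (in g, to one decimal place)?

Protein per g fat: pasta 4, bell pepper 2, quinoa 2, cheddar 0.7, sunflower seeds 0.4167.
Take 1 serving of pasta: uses 2 g fat, +8.0 g protein (running total 8.0 g).
Take 1 serving of bell pepper: uses 1 g fat, +2.0 g protein (running total 10.0 g).
Take 2 servings of quinoa: uses 8 g fat, +16.0 g protein (running total 26.0 g).
Take 2 servings of cheddar: uses 20 g fat, +14.0 g protein (running total 40.0 g).
Take 0.1667 servings of sunflower seeds: uses 2 g fat, +0.8 g protein (running total 40.8 g).
Filling greedily by protein-per-g fat is optimal for one linear limit, giving 40.8 g.

40.8 g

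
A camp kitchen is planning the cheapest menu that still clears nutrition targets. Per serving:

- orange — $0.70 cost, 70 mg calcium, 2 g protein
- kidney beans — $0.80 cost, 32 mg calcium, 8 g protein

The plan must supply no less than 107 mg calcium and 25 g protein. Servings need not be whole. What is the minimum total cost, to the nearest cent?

Minimising a linear cost over {calcium ≥ 107, protein ≥ 25, servings ≥ 0} — the optimum is at a vertex, using one or two foods.
orange only: max(107/70, 25/2) = 12.5 servings → $8.75.
kidney beans only: max(107/32, 25/8) = 3.344 servings → $2.67.
orange + kidney beans with both tight: 0.1129 servings and 3.097 servings → $2.56.
The minimum over all feasible corners is $2.56.

$2.56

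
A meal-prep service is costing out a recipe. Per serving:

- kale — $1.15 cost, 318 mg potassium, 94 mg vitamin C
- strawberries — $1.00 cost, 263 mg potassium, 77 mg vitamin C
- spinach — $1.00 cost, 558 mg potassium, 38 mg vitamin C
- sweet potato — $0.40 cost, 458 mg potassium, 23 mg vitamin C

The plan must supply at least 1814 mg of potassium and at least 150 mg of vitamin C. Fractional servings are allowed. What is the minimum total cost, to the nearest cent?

Check every corner: each single food scaled to meet both minima, and each pair solved so both constraints bind.
kale only: max(1814/318, 150/94) = 5.704 servings → $6.56.
strawberries only: max(1814/263, 150/77) = 6.897 servings → $6.90.
spinach only: max(1814/558, 150/38) = 3.947 servings → $3.95.
sweet potato only: max(1814/458, 150/23) = 6.522 servings → $2.61.
kale + strawberries: the both-tight solution has a negative serving — not a feasible corner.
kale + spinach with both tight: 0.3658 servings and 3.042 servings → $3.46.
kale + sweet potato with both tight: 0.7549 servings and 3.437 servings → $2.24.
strawberries + spinach with both tight: 0.4479 servings and 3.04 servings → $3.49.
strawberries + sweet potato with both tight: 0.9234 servings and 3.43 servings → $2.30.
spinach + sweet potato: the both-tight solution has a negative serving — not a feasible corner.
Cheapest feasible corner: $2.24.

$2.24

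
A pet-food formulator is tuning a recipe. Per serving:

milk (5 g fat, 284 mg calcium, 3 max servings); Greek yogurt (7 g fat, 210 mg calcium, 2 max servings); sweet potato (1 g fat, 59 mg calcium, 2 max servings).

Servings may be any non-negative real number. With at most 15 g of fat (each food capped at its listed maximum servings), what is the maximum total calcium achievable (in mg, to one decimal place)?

Calcium per g fat: sweet potato 59, milk 56.8, Greek yogurt 30.
Take 2 servings of sweet potato: uses 2 g fat, +118.0 mg calcium (running total 118.0 mg).
Take 2.6 servings of milk: uses 13 g fat, +738.4 mg calcium (running total 856.4 mg).
Filling greedily by calcium-per-g fat is optimal for one linear limit, giving 856.4 mg.

856.4 mg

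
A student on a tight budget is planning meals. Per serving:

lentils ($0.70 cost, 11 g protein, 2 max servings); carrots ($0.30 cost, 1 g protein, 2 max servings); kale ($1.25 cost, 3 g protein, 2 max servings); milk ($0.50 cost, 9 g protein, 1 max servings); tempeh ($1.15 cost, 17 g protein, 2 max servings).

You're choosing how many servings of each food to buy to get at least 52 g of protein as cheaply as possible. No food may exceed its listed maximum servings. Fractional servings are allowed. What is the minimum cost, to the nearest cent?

$3.32

Cost per g of protein: milk $0.0556, lentils $0.0636, tempeh $0.0676, carrots $0.3000, kale $0.4167.
Take 1 serving of milk: +9.0 g protein for $0.50 (total $0.50, still need 43.0 g).
Take 2 servings of lentils: +22.0 g protein for $1.40 (total $1.90, still need 21.0 g).
Take 1.235 servings of tempeh: +21.0 g protein for $1.42 (total $3.32, still need 0.0 g).
Greedy by cheapest-per-g is optimal for a single linear constraint, so the minimum cost is $3.32.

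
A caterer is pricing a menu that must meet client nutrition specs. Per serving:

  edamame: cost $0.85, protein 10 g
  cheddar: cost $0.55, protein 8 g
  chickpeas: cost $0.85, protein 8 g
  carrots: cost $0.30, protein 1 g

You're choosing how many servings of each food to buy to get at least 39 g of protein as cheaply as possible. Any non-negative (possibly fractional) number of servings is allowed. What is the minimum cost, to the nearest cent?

$2.68

Cost per g of protein: cheddar $0.0688, edamame $0.0850, chickpeas $0.1062, carrots $0.3000.
With no serving limits, use only cheddar: 39 g / 8 g = 4.875 servings × $0.55 = $2.68.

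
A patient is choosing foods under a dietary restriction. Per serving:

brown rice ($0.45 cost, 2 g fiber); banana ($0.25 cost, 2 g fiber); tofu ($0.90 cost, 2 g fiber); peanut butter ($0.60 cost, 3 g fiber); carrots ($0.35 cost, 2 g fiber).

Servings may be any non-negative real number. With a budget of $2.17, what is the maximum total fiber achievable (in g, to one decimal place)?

Fiber per dollar: banana 8, carrots 5.714, peanut butter 5, brown rice 4.444, tofu 2.222.
With no serving limits, spend the whole cost allowance on banana: $2.17 / $0.25 × 2 g = 17.4 g.

17.4 g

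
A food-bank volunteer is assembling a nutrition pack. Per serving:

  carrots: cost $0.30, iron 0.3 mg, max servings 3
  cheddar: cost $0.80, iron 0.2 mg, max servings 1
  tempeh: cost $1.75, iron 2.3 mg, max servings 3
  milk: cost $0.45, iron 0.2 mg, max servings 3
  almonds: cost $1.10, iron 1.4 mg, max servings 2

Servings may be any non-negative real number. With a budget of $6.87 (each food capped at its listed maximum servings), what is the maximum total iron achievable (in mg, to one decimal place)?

9.0 mg

Iron per dollar: tempeh 1.314, almonds 1.273, carrots 1, milk 0.4444, cheddar 0.25.
Take 3 servings of tempeh: spends $5.25, +6.9 mg iron (running total 6.9 mg).
Take 1.473 servings of almonds: spends $1.62, +2.1 mg iron (running total 9.0 mg).
Filling greedily by iron-per-dollar is optimal for one linear limit, giving 9.0 mg.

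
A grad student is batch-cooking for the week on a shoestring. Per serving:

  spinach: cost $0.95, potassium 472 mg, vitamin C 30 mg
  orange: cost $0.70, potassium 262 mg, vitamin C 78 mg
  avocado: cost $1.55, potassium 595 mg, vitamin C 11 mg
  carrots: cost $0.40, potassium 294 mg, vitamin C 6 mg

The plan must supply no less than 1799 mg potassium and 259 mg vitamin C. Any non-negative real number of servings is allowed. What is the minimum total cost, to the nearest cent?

$3.50

For a min-cost LP with two ≥-constraints, a basic feasible solution has at most two positive variables.
spinach only: max(1799/472, 259/30) = 8.633 servings → $8.20.
orange only: max(1799/262, 259/78) = 6.866 servings → $4.81.
avocado only: max(1799/595, 259/11) = 23.55 servings → $36.50.
carrots only: max(1799/294, 259/6) = 43.17 servings → $17.27.
spinach + orange with both tight: 2.503 servings and 2.358 servings → $4.03.
spinach + avocado with both targets exact would need a negative amount; discard.
spinach + carrots: the both-tight solution has a negative serving — not a feasible corner.
orange + avocado with both tight: 3.086 servings and 1.665 servings → $4.74.
orange + carrots with both tight: 3.06 servings and 3.393 servings → $3.50.
avocado + carrots: intersection lies outside the first quadrant.
So the least-cost plan costs $3.50.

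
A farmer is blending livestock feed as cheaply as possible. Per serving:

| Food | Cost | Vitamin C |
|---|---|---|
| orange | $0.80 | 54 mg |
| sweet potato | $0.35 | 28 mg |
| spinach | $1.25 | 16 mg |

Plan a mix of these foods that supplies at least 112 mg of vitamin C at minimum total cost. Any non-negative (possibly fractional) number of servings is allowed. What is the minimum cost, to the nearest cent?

$1.40

Cost per mg of vitamin C: sweet potato $0.0125, orange $0.0148, spinach $0.0781.
With no serving limits, use only sweet potato: 112 mg / 28 mg = 4 servings × $0.35 = $1.40.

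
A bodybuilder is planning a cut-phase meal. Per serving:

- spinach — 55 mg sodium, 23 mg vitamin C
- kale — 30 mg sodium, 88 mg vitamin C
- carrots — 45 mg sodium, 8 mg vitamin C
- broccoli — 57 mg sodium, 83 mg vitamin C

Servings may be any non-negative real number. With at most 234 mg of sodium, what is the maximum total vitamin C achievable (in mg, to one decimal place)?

Vitamin C per mg sodium: kale 2.933, broccoli 1.456, spinach 0.4182, carrots 0.1778.
With no serving limits, spend the whole sodium allowance on kale: 234 mg / 30 mg × 88 mg = 686.4 mg.

686.4 mg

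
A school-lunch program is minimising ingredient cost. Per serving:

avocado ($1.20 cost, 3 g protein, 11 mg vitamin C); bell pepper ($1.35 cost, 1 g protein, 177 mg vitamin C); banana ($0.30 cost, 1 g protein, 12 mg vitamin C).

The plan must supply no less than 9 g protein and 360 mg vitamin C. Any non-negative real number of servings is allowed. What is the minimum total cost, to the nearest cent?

The cheapest plan sits at a corner of the feasible region — with two constraints it uses at most two foods.
avocado only: max(9/3, 360/11) = 32.73 servings → $39.27.
bell pepper only: max(9/1, 360/177) = 9 servings → $12.15.
banana only: max(9/1, 360/12) = 30 servings → $9.00.
avocado + bell pepper with both tight: 2.371 servings and 1.887 servings → $5.39.
avocado + banana: the both-tight solution has a negative serving — not a feasible corner.
bell pepper + banana with both tight: 1.527 servings and 7.473 servings → $4.30.
The minimum over all feasible corners is $4.30.

$4.30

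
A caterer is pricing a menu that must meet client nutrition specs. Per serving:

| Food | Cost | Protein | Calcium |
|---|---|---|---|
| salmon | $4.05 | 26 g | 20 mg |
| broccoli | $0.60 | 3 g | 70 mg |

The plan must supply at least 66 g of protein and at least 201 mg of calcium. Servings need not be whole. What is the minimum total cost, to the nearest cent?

With two linear requirements the optimum uses one or two foods; enumerate the corners.
salmon only: max(66/26, 201/20) = 10.05 servings → $40.70.
broccoli only: max(66/3, 201/70) = 22 servings → $13.20.
salmon + broccoli with both tight: 2.282 servings and 2.219 servings → $10.58.
Cheapest feasible corner: $10.58.

$10.58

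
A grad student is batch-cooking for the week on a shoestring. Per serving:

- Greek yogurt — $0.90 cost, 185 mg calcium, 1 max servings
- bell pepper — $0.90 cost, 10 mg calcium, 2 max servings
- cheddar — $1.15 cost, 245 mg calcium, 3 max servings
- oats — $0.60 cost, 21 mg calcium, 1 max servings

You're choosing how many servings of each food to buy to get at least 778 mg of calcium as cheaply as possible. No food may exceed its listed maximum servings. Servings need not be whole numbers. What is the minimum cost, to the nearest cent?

Cost per mg of calcium: cheddar $0.0047, Greek yogurt $0.0049, oats $0.0286, bell pepper $0.0900.
Take 3 servings of cheddar: +735.0 mg calcium for $3.45 (total $3.45, still need 43.0 mg).
Take 0.2324 servings of Greek yogurt: +43.0 mg calcium for $0.21 (total $3.66, still need 0.0 mg).
Greedy by cheapest-per-mg is optimal for a single linear constraint, so the minimum cost is $3.66.

$3.66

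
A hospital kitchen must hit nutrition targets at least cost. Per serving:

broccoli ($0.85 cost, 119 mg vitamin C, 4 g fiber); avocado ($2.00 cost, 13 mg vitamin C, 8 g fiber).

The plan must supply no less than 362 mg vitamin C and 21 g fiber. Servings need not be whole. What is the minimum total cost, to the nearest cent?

$4.46

Two binding constraints pin down two serving amounts, so the optimal mix uses at most two foods. The candidates are each food alone (scaled to the tighter of vitamin C/fiber) and each pair with both constraints tight.
broccoli only: max(362/119, 21/4) = 5.25 servings → $4.46.
avocado only: max(362/13, 21/8) = 27.85 servings → $55.69.
broccoli + avocado with both tight: 2.914 servings and 1.168 servings → $4.81.
So the least-cost plan costs $4.46.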